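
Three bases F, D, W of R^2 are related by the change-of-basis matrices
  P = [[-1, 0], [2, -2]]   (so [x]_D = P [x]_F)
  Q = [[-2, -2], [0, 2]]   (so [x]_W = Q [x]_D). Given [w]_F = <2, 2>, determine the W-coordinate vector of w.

Composing the changes, [w]_W = Q P [w]_F.
Q P = [[-2, 4], [4, -4]]; applying this to <2, 2> gives <4, 0>.

<4, 0>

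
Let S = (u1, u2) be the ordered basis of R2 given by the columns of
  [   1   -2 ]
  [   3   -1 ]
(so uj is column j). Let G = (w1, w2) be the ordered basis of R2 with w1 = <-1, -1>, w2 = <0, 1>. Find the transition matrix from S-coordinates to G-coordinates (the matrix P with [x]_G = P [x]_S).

[[-1, 2], [2, 1]]

Take x = uj: its S-coordinates are the j-th standard unit vector, so P e_j — column j of P — equals [uj]_G.
u1 = -w1 + 2w2, giving column 1 = <-1, 2>; repeating for each j gives P = [[-1, 2], [2, 1]].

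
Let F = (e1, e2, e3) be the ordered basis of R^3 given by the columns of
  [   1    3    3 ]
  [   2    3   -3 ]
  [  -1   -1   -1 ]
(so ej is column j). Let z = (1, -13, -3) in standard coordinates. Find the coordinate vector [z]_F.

We seek scalars with c_1 e1 + ... + c_3 e3 = z; equivalently solve M c = z where the columns of M are e1, ..., e3.
Gaussian elimination on [M | z] yields c = (4, -4, 3).
Check: 4e1 - 4e2 + 3e3 = (1, -13, -3).

(4, -4, 3)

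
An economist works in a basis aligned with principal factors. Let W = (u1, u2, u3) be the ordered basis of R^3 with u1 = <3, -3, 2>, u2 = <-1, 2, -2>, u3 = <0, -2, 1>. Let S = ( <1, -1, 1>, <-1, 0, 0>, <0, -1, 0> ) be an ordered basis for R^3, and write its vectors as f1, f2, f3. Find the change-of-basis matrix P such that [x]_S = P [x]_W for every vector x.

[[2, -2, 1], [-1, -1, 1], [1, 0, 1]]

Take x = uj: its W-coordinates are the j-th standard unit vector, so P e_j — column j of P — equals [uj]_S.
u1 = 2f1 - f2 + f3, giving column 1 = <2, -1, 1>; repeating for each j gives P = [[2, -2, 1], [-1, -1, 1], [1, 0, 1]].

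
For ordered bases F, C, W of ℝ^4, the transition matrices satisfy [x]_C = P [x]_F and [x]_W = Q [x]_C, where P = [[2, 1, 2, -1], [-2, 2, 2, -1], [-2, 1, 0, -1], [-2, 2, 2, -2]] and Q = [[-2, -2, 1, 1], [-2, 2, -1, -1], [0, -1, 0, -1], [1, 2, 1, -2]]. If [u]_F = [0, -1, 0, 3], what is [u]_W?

First [u]_C = P [u]_F = [-4, -5, -4, -8].
Then [u]_W = Q [u]_C = [6, 10, 13, -2].

[6, 10, 13, -2]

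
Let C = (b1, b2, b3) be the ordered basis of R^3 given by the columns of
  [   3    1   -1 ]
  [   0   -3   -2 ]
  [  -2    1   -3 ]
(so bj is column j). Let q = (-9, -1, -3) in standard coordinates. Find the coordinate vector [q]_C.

[q]_C is the unique c with M c = q, where M has columns b1, ..., b3.
Row-reducing the augmented matrix [M | q] gives c = (-2, -1, 2).
Check: -2b1 - b2 + 2b3 = (-9, -1, -3).

(-2, -1, 2)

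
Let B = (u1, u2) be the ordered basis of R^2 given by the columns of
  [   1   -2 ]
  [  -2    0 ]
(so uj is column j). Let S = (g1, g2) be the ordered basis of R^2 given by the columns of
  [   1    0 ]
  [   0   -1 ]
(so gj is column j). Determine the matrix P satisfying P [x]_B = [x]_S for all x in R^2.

[[1, -2], [2, 0]]

Let M have columns uj and N have columns gj. Then for every x, N [x]_S = x = M [x]_B, so P = N^(-1) M.
Since det N = -1, N^(-1) has integer entries; multiplying gives P = [[1, -2], [2, 0]].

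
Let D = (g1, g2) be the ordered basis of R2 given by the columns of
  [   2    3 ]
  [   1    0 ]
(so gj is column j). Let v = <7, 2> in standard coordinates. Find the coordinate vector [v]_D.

<2, 1>

We seek scalars with c_1 g1 + c_2 g2 = v; equivalently solve M c = v where the columns of M are g1, g2.
System: 2c_1 + 3c_2 = 7, c_1 + 0c_2 = 2; solving gives c_1 = 2, c_2 = 1.
Check: 2g1 + g2 = <7, 2>.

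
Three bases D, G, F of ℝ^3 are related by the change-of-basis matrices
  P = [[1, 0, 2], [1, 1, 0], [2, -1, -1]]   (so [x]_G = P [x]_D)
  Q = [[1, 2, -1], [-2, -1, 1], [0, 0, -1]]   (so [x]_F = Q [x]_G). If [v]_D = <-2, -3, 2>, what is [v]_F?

<-5, -2, 3>

Apply P to get G-coordinates <2, -5, -3>, then Q to get F-coordinates.
The result is [v]_F = <-5, -2, 3>.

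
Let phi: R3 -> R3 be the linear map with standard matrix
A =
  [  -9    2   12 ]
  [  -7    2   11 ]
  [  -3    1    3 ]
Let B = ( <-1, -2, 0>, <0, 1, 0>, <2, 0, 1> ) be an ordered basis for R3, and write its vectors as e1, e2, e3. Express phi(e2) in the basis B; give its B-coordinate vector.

<0, 2, 1>

Compute phi(e2) = A e2 = <2, 2, 1> in standard coordinates.
Then write this in B-coordinates: solve for y in y_1 e1 + ... + y_3 e3 = <2, 2, 1>.
This gives y = <0, 2, 1>, which is column 2 of [phi]_B.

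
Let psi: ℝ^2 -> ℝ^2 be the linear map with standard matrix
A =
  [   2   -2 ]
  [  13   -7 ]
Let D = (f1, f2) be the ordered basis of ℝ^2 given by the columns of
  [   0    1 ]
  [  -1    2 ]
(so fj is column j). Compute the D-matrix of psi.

[[-3, -3], [2, -2]]

The j-th column of [psi]_D is [psi(fj)]_D.
psi(f1) = A f1 = [2, 7] = -3f1 + 2f2, so column 1 is [-3, 2].
Repeating for f2 and assembling the columns gives [[-3, -3], [2, -2]].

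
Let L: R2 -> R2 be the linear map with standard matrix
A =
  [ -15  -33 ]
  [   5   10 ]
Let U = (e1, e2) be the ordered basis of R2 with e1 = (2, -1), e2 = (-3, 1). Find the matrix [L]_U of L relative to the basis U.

The j-th column of [L]_U is [L(ej)]_U.
L(e1) = A e1 = (3, 0) = -3e1 - 3e2, so column 1 is (-3, -3).
Repeating for e2 and assembling the columns gives [[-3, 3], [-3, -2]].

[[-3, 3], [-3, -2]]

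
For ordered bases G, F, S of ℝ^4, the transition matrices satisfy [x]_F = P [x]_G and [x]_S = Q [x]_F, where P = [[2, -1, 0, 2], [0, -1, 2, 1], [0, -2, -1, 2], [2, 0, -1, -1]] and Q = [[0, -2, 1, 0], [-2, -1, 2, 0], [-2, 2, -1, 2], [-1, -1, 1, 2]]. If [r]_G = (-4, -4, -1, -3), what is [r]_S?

Composing the changes, [r]_S = Q P [r]_G.
Q P = [[0, 0, -5, 0], [-4, -1, -4, -1], [0, 2, 3, -6], [2, 0, -5, -3]]; applying this to (-4, -4, -1, -3) gives (5, 27, 7, 6).

(5, 27, 7, 6)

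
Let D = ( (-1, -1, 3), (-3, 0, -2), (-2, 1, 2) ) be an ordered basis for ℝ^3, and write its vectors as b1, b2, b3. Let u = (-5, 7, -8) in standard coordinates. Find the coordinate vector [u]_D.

[u]_D is the unique c with M c = u, where M has columns b1, ..., b3.
Solving this 3x3 system gives c = (-4, 1, 3).
Check: -4b1 + b2 + 3b3 = (-5, 7, -8).

(-4, 1, 3)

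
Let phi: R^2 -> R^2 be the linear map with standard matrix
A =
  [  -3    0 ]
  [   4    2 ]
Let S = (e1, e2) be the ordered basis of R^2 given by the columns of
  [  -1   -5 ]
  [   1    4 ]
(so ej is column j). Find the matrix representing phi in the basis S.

[[2, 0], [-1, -3]]

With P the matrix whose columns are e1, e2, [phi]_S = P^(-1) A P.
Column by column: phi(e1) = A e1 = (3, -2); its S-coordinates (2, -1) give column 1.
Continuing for each basis vector yields [phi]_S = [[2, 0], [-1, -3]].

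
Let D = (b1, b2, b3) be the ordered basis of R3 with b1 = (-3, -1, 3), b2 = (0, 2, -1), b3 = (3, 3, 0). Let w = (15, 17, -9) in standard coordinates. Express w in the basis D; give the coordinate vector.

We seek scalars with c_1 b1 + ... + c_3 b3 = w; equivalently solve M c = w where the columns of M are b1, ..., b3.
Solving this 3x3 system gives c = (-2, 3, 3).
Check: -2b1 + 3b2 + 3b3 = (15, 17, -9).

(-2, 3, 3)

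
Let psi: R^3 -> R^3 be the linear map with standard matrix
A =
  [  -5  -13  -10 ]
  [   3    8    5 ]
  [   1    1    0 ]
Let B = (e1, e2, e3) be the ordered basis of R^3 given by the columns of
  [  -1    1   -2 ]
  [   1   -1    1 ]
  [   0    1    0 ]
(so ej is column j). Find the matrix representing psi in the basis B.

[[2, -2, 0], [0, 0, -1], [3, 2, 1]]

Let P have columns e1, ..., e3. Then [psi]_B = P^(-1) A P.
Here det P = -1, so P^(-1) is integer; computing A P first and then P^(-1)(A P) gives [[2, -2, 0], [0, 0, -1], [3, 2, 1]].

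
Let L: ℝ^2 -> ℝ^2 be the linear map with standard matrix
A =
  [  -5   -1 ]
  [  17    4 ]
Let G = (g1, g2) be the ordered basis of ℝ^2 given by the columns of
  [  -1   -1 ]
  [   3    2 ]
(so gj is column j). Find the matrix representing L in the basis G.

[[-1, -3], [-1, 0]]

With P the matrix whose columns are g1, g2, [L]_G = P^(-1) A P.
Column by column: L(g1) = A g1 = [2, -5]; its G-coordinates [-1, -1] give column 1.
Continuing for each basis vector yields [L]_G = [[-1, -3], [-1, 0]].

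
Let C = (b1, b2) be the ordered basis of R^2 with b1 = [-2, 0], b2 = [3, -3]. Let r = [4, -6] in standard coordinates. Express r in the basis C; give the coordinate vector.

We seek scalars with c_1 b1 + c_2 b2 = r; equivalently solve M c = r where the columns of M are b1, b2.
System: -2c_1 + 3c_2 = 4, 0c_1 - 3c_2 = -6; solving gives c_1 = 1, c_2 = 2.
Check: b1 + 2b2 = [4, -6].

[1, 2]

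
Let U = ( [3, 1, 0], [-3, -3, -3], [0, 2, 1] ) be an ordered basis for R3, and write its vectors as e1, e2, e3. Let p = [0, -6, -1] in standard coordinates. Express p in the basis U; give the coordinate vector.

[-1, -1, -4]

We seek scalars with c_1 e1 + ... + c_3 e3 = p; equivalently solve M c = p where the columns of M are e1, ..., e3.
Solving this 3x3 system gives c = (-1, -1, -4).
Check: -e1 - e2 - 4e3 = [0, -6, -1].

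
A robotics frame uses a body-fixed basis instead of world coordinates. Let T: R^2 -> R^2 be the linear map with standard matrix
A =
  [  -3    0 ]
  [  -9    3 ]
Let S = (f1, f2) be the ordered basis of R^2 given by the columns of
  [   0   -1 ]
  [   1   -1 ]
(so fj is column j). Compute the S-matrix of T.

With P the matrix whose columns are f1, f2, [T]_S = P^(-1) A P.
Column by column: T(f1) = A f1 = <0, 3>; its S-coordinates <3, 0> give column 1.
Continuing for each basis vector yields [T]_S = [[3, 3], [0, -3]].

[[3, 3], [0, -3]]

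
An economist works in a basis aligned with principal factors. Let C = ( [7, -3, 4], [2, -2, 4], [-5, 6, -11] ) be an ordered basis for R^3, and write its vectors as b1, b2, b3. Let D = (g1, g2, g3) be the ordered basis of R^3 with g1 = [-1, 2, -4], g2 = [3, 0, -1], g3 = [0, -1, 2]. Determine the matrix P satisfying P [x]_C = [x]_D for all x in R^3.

[[-1, -2, 2], [2, 0, -1], [1, -2, -2]]

Take x = bj: its C-coordinates are the j-th standard unit vector, so P e_j — column j of P — equals [bj]_D.
b1 = -g1 + 2g2 + g3, giving column 1 = [-1, 2, 1]; repeating for each j gives P = [[-1, -2, 2], [2, 0, -1], [1, -2, -2]].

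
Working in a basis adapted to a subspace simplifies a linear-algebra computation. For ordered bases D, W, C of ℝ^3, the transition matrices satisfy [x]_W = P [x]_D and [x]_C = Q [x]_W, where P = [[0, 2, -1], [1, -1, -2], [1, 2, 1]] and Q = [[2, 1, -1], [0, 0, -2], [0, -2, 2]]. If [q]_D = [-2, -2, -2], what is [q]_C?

[8, 16, -24]

Apply P to get W-coordinates [-2, 4, -8], then Q to get C-coordinates.
The result is [q]_C = [8, 16, -24].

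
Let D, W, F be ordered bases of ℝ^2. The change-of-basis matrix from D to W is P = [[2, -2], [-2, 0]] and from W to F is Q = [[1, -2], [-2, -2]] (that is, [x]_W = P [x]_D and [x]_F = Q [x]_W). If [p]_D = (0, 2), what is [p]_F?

(-4, 8)

Apply P to get W-coordinates (-4, 0), then Q to get F-coordinates.
The result is [p]_F = (-4, 8).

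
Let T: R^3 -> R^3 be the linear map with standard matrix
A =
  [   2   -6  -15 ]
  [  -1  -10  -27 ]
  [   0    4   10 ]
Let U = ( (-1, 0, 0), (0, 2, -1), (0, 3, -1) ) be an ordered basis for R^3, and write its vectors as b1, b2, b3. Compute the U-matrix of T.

[[2, -3, 3], [-1, -1, -3], [1, 3, 1]]

With P the matrix whose columns are b1, ..., b3, [T]_U = P^(-1) A P.
Column by column: T(b1) = A b1 = (-2, 1, 0); its U-coordinates (2, -1, 1) give column 1.
Continuing for each basis vector yields [T]_U = [[2, -3, 3], [-1, -1, -3], [1, 3, 1]].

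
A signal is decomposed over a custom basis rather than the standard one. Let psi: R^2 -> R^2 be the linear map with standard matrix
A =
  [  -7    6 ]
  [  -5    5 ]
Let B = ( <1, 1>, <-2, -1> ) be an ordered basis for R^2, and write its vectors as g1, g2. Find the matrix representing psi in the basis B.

The j-th column of [psi]_B is [psi(gj)]_B.
psi(g1) = A g1 = <-1, 0> = g1 + g2, so column 1 is <1, 1>.
Repeating for g2 and assembling the columns gives [[1, 2], [1, -3]].

[[1, 2], [1, -3]]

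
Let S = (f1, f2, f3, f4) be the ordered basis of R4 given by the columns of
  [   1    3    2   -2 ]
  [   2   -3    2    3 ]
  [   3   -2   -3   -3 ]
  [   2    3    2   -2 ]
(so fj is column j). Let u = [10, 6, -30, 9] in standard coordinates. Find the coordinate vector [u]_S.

[-1, 3, 4, 3]

We seek scalars with c_1 f1 + ... + c_4 f4 = u; equivalently solve M c = u where the columns of M are f1, ..., f4.
Solving this 4x4 system gives c = (-1, 3, 4, 3).
Check: -f1 + 3f2 + 4f3 + 3f4 = [10, 6, -30, 9].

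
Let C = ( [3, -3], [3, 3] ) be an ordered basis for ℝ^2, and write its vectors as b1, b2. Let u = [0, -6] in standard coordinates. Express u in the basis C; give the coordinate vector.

Write u = c_1 b1 + c_2 b2 and solve for the c_i.
System: 3c_1 + 3c_2 = 0, -3c_1 + 3c_2 = -6; solving gives c_1 = 1, c_2 = -1.
Check: b1 - b2 = [0, -6].

[1, -1]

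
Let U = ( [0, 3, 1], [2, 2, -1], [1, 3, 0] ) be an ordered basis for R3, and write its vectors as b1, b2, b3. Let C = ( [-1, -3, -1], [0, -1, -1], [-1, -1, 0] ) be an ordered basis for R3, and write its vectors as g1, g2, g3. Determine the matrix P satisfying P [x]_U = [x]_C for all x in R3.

Take x = bj: its U-coordinates are the j-th standard unit vector, so P e_j — column j of P — equals [bj]_C.
b1 = -2g1 + g2 + 2g3, giving column 1 = [-2, 1, 2]; repeating for each j gives P = [[-2, -1, -2], [1, 2, 2], [2, -1, 1]].

[[-2, -1, -2], [1, 2, 2], [2, -1, 1]]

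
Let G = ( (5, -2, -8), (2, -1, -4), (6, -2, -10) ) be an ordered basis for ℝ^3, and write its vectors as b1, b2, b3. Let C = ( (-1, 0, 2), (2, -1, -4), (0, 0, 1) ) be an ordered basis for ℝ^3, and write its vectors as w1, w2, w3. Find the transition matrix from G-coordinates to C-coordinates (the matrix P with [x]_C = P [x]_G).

[[-1, 0, -2], [2, 1, 2], [2, 0, 2]]

Take x = bj: its G-coordinates are the j-th standard unit vector, so P e_j — column j of P — equals [bj]_C.
b1 = -w1 + 2w2 + 2w3, giving column 1 = (-1, 2, 2); repeating for each j gives P = [[-1, 0, -2], [2, 1, 2], [2, 0, 2]].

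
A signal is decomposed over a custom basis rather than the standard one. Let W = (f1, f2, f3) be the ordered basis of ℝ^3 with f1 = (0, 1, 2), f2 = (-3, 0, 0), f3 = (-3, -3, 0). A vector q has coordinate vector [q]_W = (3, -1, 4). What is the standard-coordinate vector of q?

(-9, -9, 6)

The coordinates say q = 3f1 - f2 + 4f3; adding the scaled basis vectors gives (-9, -9, 6).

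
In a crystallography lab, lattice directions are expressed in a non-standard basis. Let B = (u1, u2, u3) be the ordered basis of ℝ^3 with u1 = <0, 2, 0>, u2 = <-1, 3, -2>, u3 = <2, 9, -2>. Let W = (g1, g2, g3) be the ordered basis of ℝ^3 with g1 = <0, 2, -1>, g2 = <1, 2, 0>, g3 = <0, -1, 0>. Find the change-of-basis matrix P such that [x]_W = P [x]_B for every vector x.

[[0, 2, 2], [0, -1, 2], [-2, -1, -1]]

Take x = uj: its B-coordinates are the j-th standard unit vector, so P e_j — column j of P — equals [uj]_W.
u1 = 0·g1 + 0·g2 - 2g3, giving column 1 = <0, 0, -2>; repeating for each j gives P = [[0, 2, 2], [0, -1, 2], [-2, -1, -1]].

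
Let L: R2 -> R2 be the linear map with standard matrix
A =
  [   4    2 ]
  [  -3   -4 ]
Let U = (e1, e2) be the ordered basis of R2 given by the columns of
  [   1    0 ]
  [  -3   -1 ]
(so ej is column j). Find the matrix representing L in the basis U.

[[-2, -2], [-3, 2]]

The j-th column of [L]_U is [L(ej)]_U.
L(e1) = A e1 = <-2, 9> = -2e1 - 3e2, so column 1 is <-2, -3>.
Repeating for e2 and assembling the columns gives [[-2, -2], [-3, 2]].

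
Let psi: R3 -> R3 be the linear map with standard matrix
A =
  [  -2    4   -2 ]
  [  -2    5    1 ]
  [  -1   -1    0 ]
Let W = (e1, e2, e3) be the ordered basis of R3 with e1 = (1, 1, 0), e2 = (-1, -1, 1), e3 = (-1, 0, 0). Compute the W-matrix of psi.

[[1, 0, 3], [-2, 2, 1], [1, 2, 0]]

The j-th column of [psi]_W is [psi(ej)]_W.
psi(e1) = A e1 = (2, 3, -2) = e1 - 2e2 + e3, so column 1 is (1, -2, 1).
Repeating for e2, e3 and assembling the columns gives [[1, 0, 3], [-2, 2, 1], [1, 2, 0]].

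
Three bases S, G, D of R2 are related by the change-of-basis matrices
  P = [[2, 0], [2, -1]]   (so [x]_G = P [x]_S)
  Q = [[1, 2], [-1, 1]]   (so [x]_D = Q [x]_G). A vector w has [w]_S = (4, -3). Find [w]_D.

First [w]_G = P [w]_S = (8, 11).
Then [w]_D = Q [w]_G = (30, 3).

(30, 3)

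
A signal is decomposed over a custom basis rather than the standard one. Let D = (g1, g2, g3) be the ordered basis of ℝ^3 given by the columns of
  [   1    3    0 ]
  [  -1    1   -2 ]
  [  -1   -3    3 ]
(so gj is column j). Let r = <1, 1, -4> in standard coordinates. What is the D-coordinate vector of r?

<1, 0, -1>

Write r = c_1 g1 + ... + c_3 g3 and solve for the c_i.
Row-reducing the augmented matrix [M | r] gives c = (1, 0, -1).
Check: g1 + 0·g2 - g3 = <1, 1, -4>.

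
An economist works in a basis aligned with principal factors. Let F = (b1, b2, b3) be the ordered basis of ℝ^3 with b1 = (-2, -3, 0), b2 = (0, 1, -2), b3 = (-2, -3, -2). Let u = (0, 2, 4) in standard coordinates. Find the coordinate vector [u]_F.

[u]_F is the unique c with M c = u, where M has columns b1, ..., b3.
Solving this 3x3 system gives c = (4, 2, -4).
Check: 4b1 + 2b2 - 4b3 = (0, 2, 4).

(4, 2, -4)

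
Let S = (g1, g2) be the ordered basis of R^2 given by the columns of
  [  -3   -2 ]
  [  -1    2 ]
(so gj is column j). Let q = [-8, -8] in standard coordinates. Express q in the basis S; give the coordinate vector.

[4, -2]

Write q = c_1 g1 + c_2 g2 and solve for the c_i.
System: -3c_1 - 2c_2 = -8, -c_1 + 2c_2 = -8; solving gives c_1 = 4, c_2 = -2.
Check: 4g1 - 2g2 = [-8, -8].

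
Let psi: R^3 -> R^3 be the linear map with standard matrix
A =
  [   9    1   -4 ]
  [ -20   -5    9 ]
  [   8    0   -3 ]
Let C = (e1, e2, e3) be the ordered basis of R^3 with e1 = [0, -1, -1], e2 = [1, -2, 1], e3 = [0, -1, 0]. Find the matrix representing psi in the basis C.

[[0, -2, -1], [3, 3, -1], [-2, -3, -2]]

The j-th column of [psi]_C is [psi(ej)]_C.
psi(e1) = A e1 = [3, -4, 3] = 0·e1 + 3e2 - 2e3, so column 1 is [0, 3, -2].
Repeating for e2, e3 and assembling the columns gives [[0, -2, -1], [3, 3, -1], [-2, -3, -2]].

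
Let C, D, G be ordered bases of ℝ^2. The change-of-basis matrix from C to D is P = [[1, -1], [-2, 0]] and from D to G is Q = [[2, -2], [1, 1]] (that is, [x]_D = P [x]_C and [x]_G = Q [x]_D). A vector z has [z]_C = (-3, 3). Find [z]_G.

(-24, 0)

First [z]_D = P [z]_C = (-6, 6).
Then [z]_G = Q [z]_D = (-24, 0).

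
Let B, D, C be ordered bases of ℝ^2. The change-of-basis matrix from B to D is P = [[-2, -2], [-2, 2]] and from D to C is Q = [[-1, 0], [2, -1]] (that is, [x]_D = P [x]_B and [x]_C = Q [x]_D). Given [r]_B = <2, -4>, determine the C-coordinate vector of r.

<-4, 20>

Composing the changes, [r]_C = Q P [r]_B.
Q P = [[2, 2], [-2, -6]]; applying this to <2, -4> gives <-4, 20>.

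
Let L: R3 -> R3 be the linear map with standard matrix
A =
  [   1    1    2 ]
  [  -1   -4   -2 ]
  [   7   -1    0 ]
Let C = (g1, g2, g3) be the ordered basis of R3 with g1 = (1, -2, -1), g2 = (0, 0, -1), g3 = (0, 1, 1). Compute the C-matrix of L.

[[-3, -2, 3], [-3, 0, -2], [3, -2, 0]]

Let P have columns g1, ..., g3. Then [L]_C = P^(-1) A P.
Here det P = 1, so P^(-1) is integer; computing A P first and then P^(-1)(A P) gives [[-3, -2, 3], [-3, 0, -2], [3, -2, 0]].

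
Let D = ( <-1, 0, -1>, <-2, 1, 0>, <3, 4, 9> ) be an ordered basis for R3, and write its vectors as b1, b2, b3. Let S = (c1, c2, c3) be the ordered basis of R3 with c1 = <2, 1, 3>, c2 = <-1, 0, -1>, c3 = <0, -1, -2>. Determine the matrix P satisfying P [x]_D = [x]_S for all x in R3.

[[0, 0, 2], [1, 2, 1], [0, -1, -2]]

Take x = bj: its D-coordinates are the j-th standard unit vector, so P e_j — column j of P — equals [bj]_S.
b1 = 0·c1 + c2 + 0·c3, giving column 1 = <0, 1, 0>; repeating for each j gives P = [[0, 0, 2], [1, 2, 1], [0, -1, -2]].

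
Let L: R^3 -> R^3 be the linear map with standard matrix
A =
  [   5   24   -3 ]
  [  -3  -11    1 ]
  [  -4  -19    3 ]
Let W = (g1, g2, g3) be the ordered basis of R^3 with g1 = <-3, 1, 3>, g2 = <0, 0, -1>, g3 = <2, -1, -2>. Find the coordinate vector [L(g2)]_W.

<-1, 0, 0>

Column 2 of [L]_W is the W-coordinate vector of L(g2).
In standard coordinates L(g2) = A g2 = <3, -1, -3>.
Converting to W: <3, -1, -3> = -g1 + 0·g2 + 0·g3, so the coordinate vector is <-1, 0, 0>.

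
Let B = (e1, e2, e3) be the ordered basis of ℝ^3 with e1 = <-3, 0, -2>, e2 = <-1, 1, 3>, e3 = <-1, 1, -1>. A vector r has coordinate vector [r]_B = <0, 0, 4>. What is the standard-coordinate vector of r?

r = M [r]_B, where M has columns e1, ..., e3.
Carrying out the matrix-vector product, r = <-4, 4, -4>.

<-4, 4, -4>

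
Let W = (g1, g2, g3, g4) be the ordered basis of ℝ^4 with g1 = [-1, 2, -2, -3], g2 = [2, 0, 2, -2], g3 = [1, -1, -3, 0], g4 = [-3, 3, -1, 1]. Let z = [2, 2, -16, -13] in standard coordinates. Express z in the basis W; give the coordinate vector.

Write z = c_1 g1 + ... + c_4 g4 and solve for the c_i.
Row-reducing the augmented matrix [M | z] gives c = (4, 0, 3, -1).
Check: 4g1 + 0·g2 + 3g3 - g4 = [2, 2, -16, -13].

[4, 0, 3, -1]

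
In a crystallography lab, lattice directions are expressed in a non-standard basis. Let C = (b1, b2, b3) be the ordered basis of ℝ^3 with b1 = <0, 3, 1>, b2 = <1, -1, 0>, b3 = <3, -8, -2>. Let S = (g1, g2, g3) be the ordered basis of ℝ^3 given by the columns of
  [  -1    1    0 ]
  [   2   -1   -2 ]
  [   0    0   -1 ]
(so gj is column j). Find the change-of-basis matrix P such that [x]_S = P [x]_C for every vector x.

[[1, 0, -1], [1, 1, 2], [-1, 0, 2]]

Column j of P is [bj]_S, since P maps C-coordinates to S-coordinates.
Expressing b1 in S: b1 = g1 + g2 - g3, so column 1 of P is <1, 1, -1>.
Doing the same for each bj gives P = [[1, 0, -1], [1, 1, 2], [-1, 0, 2]].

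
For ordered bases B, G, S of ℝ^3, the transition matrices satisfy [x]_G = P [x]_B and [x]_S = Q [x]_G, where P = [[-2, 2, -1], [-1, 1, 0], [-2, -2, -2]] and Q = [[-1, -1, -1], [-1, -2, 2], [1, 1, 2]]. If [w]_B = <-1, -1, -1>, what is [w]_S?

<-7, 11, 13>

Apply P to get G-coordinates <1, 0, 6>, then Q to get S-coordinates.
The result is [w]_S = <-7, 11, 13>.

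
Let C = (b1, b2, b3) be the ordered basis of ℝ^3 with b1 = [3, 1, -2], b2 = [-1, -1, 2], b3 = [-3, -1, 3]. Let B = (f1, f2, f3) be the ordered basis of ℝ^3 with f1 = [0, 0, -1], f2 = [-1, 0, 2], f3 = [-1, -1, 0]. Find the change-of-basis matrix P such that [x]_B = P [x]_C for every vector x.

Take x = bj: its C-coordinates are the j-th standard unit vector, so P e_j — column j of P — equals [bj]_B.
b1 = -2f1 - 2f2 - f3, giving column 1 = [-2, -2, -1]; repeating for each j gives P = [[-2, -2, 1], [-2, 0, 2], [-1, 1, 1]].

[[-2, -2, 1], [-2, 0, 2], [-1, 1, 1]]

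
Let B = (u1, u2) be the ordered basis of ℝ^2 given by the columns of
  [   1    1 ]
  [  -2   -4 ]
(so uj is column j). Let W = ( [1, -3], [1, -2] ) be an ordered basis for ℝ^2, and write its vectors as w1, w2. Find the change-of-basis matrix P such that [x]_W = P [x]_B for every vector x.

[[0, 2], [1, -1]]

Column j of P is [uj]_W, since P maps B-coordinates to W-coordinates.
Expressing u1 in W: u1 = 0·w1 + w2, so column 1 of P is [0, 1].
Doing the same for each uj gives P = [[0, 2], [1, -1]].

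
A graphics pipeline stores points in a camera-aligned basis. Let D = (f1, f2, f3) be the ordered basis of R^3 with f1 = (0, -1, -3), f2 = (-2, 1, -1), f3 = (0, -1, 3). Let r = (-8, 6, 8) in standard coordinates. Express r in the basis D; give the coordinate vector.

[r]_D is the unique c with M c = r, where M has columns f1, ..., f3.
Gaussian elimination on [M | r] yields c = (-3, 4, 1).
Check: -3f1 + 4f2 + f3 = (-8, 6, 8).

(-3, 4, 1)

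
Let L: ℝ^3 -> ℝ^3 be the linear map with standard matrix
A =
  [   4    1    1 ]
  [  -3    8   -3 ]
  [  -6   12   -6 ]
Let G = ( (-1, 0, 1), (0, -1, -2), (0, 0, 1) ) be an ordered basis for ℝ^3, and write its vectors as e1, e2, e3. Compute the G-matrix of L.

[[3, 3, -1], [0, 2, 3], [-3, 1, 1]]

With P the matrix whose columns are e1, ..., e3, [L]_G = P^(-1) A P.
Column by column: L(e1) = A e1 = (-3, 0, 0); its G-coordinates (3, 0, -3) give column 1.
Continuing for each basis vector yields [L]_G = [[3, 3, -1], [0, 2, 3], [-3, 1, 1]].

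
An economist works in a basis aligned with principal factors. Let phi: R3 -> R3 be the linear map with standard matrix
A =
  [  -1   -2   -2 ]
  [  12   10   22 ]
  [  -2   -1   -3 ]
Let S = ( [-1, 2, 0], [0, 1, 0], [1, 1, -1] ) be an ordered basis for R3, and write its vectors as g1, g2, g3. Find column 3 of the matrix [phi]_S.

[1, -2, 0]

Compute phi(g3) = A g3 = [-1, 0, 0] in standard coordinates.
Then write this in S-coordinates: solve for y in y_1 g1 + ... + y_3 g3 = [-1, 0, 0].
This gives y = [1, -2, 0], which is column 3 of [phi]_S.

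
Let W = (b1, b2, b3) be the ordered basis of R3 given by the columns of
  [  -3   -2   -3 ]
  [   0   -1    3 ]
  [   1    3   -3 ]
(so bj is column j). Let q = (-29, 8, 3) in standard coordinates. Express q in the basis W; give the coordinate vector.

Write q = c_1 b1 + ... + c_3 b3 and solve for the c_i.
Solving this 3x3 system gives c = (3, 4, 4).
Check: 3b1 + 4b2 + 4b3 = (-29, 8, 3).

(3, 4, 4)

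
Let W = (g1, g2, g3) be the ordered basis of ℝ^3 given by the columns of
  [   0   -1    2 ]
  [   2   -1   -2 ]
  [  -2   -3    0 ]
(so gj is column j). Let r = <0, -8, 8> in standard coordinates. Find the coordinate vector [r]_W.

<-4, 0, 0>

[r]_W is the unique c with M c = r, where M has columns g1, ..., g3.
Row-reducing the augmented matrix [M | r] gives c = (-4, 0, 0).
Check: -4g1 + 0·g2 + 0·g3 = <0, -8, 8>.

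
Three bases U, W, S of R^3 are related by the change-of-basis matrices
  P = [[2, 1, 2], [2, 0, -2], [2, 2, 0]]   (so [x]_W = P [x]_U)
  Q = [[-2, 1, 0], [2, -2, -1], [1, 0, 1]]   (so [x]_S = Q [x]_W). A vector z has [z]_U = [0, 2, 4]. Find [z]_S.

First [z]_W = P [z]_U = [10, -8, 4].
Then [z]_S = Q [z]_W = [-28, 32, 14].

[-28, 32, 14]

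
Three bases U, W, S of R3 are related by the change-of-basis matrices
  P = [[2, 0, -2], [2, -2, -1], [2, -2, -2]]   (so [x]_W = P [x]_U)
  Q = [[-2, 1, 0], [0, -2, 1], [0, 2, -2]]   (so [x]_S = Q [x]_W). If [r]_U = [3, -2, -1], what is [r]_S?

First [r]_W = P [r]_U = [8, 11, 12].
Then [r]_S = Q [r]_W = [-5, -10, -2].

[-5, -10, -2]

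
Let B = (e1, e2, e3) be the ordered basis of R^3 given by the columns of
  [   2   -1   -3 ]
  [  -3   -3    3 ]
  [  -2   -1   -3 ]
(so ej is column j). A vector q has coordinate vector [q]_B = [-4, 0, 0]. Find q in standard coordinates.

q = M [q]_B, where M has columns e1, ..., e3.
Carrying out the matrix-vector product, q = [-8, 12, 8].

[-8, 12, 8]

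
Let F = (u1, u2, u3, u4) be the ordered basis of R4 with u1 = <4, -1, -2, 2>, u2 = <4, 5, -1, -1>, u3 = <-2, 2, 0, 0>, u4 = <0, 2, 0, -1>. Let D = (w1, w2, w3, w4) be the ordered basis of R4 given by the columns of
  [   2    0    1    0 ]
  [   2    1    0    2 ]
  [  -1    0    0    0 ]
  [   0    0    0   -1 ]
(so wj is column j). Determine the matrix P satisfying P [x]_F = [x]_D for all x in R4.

[[2, 1, 0, 0], [-1, 1, 2, 0], [0, 2, -2, 0], [-2, 1, 0, 1]]

Column j of P is [uj]_D, since P maps F-coordinates to D-coordinates.
Expressing u1 in D: u1 = 2w1 - w2 + 0·w3 - 2w4, so column 1 of P is <2, -1, 0, -2>.
Doing the same for each uj gives P = [[2, 1, 0, 0], [-1, 1, 2, 0], [0, 2, -2, 0], [-2, 1, 0, 1]].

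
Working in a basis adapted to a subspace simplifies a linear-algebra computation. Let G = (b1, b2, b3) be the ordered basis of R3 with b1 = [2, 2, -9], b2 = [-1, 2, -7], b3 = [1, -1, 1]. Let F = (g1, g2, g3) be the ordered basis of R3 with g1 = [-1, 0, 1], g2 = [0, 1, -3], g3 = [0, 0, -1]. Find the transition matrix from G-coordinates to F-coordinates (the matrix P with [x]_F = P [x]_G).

Take x = bj: its G-coordinates are the j-th standard unit vector, so P e_j — column j of P — equals [bj]_F.
b1 = -2g1 + 2g2 + g3, giving column 1 = [-2, 2, 1]; repeating for each j gives P = [[-2, 1, -1], [2, 2, -1], [1, 2, 1]].

[[-2, 1, -1], [2, 2, -1], [1, 2, 1]]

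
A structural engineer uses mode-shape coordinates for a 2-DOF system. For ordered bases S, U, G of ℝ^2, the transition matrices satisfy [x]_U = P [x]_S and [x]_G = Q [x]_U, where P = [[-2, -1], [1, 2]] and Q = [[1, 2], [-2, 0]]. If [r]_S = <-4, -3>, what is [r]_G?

First [r]_U = P [r]_S = <11, -10>.
Then [r]_G = Q [r]_U = <-9, -22>.

<-9, -22>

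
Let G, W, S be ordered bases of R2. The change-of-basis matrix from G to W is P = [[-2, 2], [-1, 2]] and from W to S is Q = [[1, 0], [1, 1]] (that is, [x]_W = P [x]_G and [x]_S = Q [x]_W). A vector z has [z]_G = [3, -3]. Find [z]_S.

Apply P to get W-coordinates [-12, -9], then Q to get S-coordinates.
The result is [z]_S = [-12, -21].

[-12, -21]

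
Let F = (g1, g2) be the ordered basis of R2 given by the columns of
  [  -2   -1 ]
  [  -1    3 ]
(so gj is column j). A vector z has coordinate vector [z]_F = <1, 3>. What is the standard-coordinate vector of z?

<-5, 8>

z = M [z]_F, where M has columns g1, g2.
Carrying out the matrix-vector product, z = <-5, 8>.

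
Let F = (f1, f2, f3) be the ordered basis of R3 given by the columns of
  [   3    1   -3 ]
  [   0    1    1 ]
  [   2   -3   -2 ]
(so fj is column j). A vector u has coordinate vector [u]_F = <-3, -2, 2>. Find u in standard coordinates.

<-17, 0, -4>

The coordinates say u = -3f1 - 2f2 + 2f3; adding the scaled basis vectors gives <-17, 0, -4>.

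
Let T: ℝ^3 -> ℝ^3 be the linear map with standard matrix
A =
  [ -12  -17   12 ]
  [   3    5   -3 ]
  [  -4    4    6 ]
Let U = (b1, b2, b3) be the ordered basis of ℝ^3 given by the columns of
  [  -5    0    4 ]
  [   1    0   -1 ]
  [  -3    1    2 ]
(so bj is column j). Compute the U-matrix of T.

[[-3, 0, 3], [1, 0, -3], [-2, 3, 2]]

With P the matrix whose columns are b1, ..., b3, [T]_U = P^(-1) A P.
Column by column: T(b1) = A b1 = (7, -1, 6); its U-coordinates (-3, 1, -2) give column 1.
Continuing for each basis vector yields [T]_U = [[-3, 0, 3], [1, 0, -3], [-2, 3, 2]].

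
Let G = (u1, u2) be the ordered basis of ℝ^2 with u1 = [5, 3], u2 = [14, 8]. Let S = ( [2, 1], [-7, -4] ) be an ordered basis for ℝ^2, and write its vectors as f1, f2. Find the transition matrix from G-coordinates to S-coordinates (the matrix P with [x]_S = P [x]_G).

[[-1, 0], [-1, -2]]

Column j of P is [uj]_S, since P maps G-coordinates to S-coordinates.
Expressing u1 in S: u1 = -f1 - f2, so column 1 of P is [-1, -1].
Doing the same for each uj gives P = [[-1, 0], [-1, -2]].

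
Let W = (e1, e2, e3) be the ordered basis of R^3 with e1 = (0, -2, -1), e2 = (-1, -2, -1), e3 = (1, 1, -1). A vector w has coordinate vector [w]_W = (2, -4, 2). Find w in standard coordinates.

w = M [w]_W, where M has columns e1, ..., e3.
Carrying out the matrix-vector product, w = (6, 6, 0).

(6, 6, 0)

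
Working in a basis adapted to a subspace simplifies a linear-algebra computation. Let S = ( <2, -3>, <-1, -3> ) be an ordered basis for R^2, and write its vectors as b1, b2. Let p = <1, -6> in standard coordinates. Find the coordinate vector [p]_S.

<1, 1>

[p]_S is the unique c with M c = p, where M has columns b1, b2.
System: 2c_1 - c_2 = 1, -3c_1 - 3c_2 = -6; solving gives c_1 = 1, c_2 = 1.
Check: b1 + b2 = <1, -6>.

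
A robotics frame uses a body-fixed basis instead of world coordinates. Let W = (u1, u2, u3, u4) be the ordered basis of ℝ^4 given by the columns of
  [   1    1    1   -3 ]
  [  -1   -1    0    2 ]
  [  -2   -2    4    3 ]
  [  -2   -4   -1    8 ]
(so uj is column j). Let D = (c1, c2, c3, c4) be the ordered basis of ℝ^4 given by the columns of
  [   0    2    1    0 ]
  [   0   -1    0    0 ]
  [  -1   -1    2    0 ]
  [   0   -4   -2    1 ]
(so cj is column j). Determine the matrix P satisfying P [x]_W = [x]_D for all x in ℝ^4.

[[-1, -1, -2, 1], [1, 1, 0, -2], [-1, -1, 1, 1], [0, -2, 1, 2]]

Column j of P is [uj]_D, since P maps W-coordinates to D-coordinates.
Expressing u1 in D: u1 = -c1 + c2 - c3 + 0·c4, so column 1 of P is [-1, 1, -1, 0].
Doing the same for each uj gives P = [[-1, -1, -2, 1], [1, 1, 0, -2], [-1, -1, 1, 1], [0, -2, 1, 2]].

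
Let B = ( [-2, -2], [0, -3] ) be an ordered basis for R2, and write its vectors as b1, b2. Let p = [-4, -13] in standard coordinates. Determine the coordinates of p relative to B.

[2, 3]

We seek scalars with c_1 b1 + c_2 b2 = p; equivalently solve M c = p where the columns of M are b1, b2.
System: -2c_1 + 0c_2 = -4, -2c_1 - 3c_2 = -13; solving gives c_1 = 2, c_2 = 3.
Check: 2b1 + 3b2 = [-4, -13].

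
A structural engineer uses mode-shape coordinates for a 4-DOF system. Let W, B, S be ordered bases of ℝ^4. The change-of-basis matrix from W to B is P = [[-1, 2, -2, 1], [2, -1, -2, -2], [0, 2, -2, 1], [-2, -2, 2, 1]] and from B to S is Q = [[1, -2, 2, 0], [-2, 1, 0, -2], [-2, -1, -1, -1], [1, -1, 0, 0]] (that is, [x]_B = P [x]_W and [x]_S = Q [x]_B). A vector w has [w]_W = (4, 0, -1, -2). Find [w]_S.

(-32, 46, 6, -18)

Apply P to get B-coordinates (-4, 14, 0, -12), then Q to get S-coordinates.
The result is [w]_S = (-32, 46, 6, -18).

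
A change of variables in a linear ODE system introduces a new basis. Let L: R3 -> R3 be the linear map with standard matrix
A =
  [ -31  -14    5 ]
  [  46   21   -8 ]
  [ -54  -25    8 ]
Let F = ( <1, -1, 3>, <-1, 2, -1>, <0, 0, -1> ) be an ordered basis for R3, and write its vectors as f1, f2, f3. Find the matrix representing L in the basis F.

[[-3, 0, -2], [-1, 2, 3], [-3, 2, -1]]

Let P have columns f1, ..., f3. Then [L]_F = P^(-1) A P.
Here det P = -1, so P^(-1) is integer; computing A P first and then P^(-1)(A P) gives [[-3, 0, -2], [-1, 2, 3], [-3, 2, -1]].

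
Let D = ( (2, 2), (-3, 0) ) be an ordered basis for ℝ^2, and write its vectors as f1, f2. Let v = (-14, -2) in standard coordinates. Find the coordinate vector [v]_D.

Write v = c_1 f1 + c_2 f2 and solve for the c_i.
System: 2c_1 - 3c_2 = -14, 2c_1 + 0c_2 = -2; solving gives c_1 = -1, c_2 = 4.
Check: -f1 + 4f2 = (-14, -2).

(-1, 4)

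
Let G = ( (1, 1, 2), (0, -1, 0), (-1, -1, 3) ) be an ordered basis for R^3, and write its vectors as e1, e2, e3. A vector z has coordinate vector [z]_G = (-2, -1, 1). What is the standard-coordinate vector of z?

(-3, -2, -1)

The coordinates say z = -2e1 - e2 + e3; adding the scaled basis vectors gives (-3, -2, -1).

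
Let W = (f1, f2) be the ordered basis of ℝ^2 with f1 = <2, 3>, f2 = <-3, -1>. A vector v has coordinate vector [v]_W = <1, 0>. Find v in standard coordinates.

<2, 3>

By definition v = f1 + 0·f2.
Summing componentwise gives <2, 3>.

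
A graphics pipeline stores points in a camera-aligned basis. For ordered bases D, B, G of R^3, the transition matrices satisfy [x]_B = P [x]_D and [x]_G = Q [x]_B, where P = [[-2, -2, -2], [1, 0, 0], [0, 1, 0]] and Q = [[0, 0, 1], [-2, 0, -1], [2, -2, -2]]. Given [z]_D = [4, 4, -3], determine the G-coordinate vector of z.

[4, 16, -36]

Apply P to get B-coordinates [-10, 4, 4], then Q to get G-coordinates.
The result is [z]_G = [4, 16, -36].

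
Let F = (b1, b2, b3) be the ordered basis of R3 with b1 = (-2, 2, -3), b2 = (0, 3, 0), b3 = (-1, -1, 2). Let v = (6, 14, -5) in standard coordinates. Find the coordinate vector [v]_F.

(-1, 4, -4)

We seek scalars with c_1 b1 + ... + c_3 b3 = v; equivalently solve M c = v where the columns of M are b1, ..., b3.
Gaussian elimination on [M | v] yields c = (-1, 4, -4).
Check: -b1 + 4b2 - 4b3 = (6, 14, -5).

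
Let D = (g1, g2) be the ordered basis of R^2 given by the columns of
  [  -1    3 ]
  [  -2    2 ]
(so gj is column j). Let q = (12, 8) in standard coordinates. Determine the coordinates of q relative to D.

(0, 4)

We seek scalars with c_1 g1 + c_2 g2 = q; equivalently solve M c = q where the columns of M are g1, g2.
System: -c_1 + 3c_2 = 12, -2c_1 + 2c_2 = 8; solving gives c_1 = 0, c_2 = 4.
Check: 0·g1 + 4g2 = (12, 8).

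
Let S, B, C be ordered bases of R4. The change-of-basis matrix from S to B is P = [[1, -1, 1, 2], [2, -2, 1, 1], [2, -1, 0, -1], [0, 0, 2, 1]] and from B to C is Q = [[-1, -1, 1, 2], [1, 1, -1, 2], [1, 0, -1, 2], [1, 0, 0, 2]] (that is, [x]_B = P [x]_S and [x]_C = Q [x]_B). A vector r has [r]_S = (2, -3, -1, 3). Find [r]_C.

(-16, 20, 8, 12)

First [r]_B = P [r]_S = (10, 12, 4, 1).
Then [r]_C = Q [r]_B = (-16, 20, 8, 12).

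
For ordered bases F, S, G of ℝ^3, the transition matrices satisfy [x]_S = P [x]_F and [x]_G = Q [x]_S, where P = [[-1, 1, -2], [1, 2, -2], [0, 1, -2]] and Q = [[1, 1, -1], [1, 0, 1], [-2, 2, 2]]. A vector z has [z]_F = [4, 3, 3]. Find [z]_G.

First [z]_S = P [z]_F = [-7, 4, -3].
Then [z]_G = Q [z]_S = [0, -10, 16].

[0, -10, 16]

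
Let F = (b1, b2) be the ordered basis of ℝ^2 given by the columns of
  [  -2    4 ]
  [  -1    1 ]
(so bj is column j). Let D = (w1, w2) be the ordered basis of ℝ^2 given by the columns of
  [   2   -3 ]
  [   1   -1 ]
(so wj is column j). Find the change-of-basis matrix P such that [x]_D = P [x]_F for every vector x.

[[-1, -1], [0, -2]]

Let M have columns bj and N have columns wj. Then for every x, N [x]_D = x = M [x]_F, so P = N^(-1) M.
Since det N = 1, N^(-1) has integer entries; multiplying gives P = [[-1, -1], [0, -2]].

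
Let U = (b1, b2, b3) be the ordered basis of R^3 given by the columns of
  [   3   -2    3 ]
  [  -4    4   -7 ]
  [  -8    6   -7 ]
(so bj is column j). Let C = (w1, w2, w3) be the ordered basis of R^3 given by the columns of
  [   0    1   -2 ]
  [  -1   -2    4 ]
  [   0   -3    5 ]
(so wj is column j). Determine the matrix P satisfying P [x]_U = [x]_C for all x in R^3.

[[-2, 0, 1], [1, -2, -1], [-1, 0, -2]]

Take x = bj: its U-coordinates are the j-th standard unit vector, so P e_j — column j of P — equals [bj]_C.
b1 = -2w1 + w2 - w3, giving column 1 = (-2, 1, -1); repeating for each j gives P = [[-2, 0, 1], [1, -2, -1], [-1, 0, -2]].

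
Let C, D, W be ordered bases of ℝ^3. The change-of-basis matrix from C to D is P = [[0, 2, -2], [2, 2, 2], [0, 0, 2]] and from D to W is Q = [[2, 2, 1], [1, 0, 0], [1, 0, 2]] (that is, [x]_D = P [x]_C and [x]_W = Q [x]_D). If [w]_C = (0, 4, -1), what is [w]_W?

(30, 10, 6)

Apply P to get D-coordinates (10, 6, -2), then Q to get W-coordinates.
The result is [w]_W = (30, 10, 6).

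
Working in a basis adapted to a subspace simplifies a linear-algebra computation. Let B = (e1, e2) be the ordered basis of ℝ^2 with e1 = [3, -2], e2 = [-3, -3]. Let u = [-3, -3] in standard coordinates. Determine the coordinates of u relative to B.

[0, 1]

Write u = c_1 e1 + c_2 e2 and solve for the c_i.
System: 3c_1 - 3c_2 = -3, -2c_1 - 3c_2 = -3; solving gives c_1 = 0, c_2 = 1.
Check: 0·e1 + e2 = [-3, -3].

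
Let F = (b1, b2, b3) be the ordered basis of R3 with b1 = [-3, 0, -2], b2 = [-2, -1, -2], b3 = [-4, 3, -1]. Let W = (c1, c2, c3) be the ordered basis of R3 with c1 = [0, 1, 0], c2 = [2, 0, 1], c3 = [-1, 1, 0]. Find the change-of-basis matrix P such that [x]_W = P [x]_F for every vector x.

Column j of P is [bj]_W, since P maps F-coordinates to W-coordinates.
Expressing b1 in W: b1 = c1 - 2c2 - c3, so column 1 of P is [1, -2, -1].
Doing the same for each bj gives P = [[1, 1, 1], [-2, -2, -1], [-1, -2, 2]].

[[1, 1, 1], [-2, -2, -1], [-1, -2, 2]]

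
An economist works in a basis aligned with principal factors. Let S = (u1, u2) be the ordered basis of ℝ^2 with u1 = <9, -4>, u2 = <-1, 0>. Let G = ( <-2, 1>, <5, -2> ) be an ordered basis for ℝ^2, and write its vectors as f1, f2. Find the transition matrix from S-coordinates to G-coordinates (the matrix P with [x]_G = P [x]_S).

Let M have columns uj and N have columns fj. Then for every x, N [x]_G = x = M [x]_S, so P = N^(-1) M.
Since det N = -1, N^(-1) has integer entries; multiplying gives P = [[-2, -2], [1, -1]].

[[-2, -2], [1, -1]]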